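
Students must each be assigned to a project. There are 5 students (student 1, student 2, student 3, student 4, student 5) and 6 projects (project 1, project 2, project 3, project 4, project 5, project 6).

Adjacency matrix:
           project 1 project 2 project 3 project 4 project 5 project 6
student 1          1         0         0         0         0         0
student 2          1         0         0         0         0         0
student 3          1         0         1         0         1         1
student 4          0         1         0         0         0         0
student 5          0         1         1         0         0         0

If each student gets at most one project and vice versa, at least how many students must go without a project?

1

For example, pair student 1-project 1, student 3-project 5, student 4-project 2, student 5-project 3.
The set {student 1, student 2} has only 1 neighbour ({project 1}), so by Hall's theorem at most 4 of the 5 students can be matched.
That matches 4 of the 5, leaving 1 unmatched; no matching can do better.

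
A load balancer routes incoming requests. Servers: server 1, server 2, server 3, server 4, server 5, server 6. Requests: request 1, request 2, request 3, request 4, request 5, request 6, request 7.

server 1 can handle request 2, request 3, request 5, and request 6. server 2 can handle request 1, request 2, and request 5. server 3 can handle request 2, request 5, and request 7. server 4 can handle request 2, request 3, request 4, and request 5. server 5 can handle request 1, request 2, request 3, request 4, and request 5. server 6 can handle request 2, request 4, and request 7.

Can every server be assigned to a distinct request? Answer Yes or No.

One maximum matching: server 1–request 6, server 2–request 1, server 3–request 5, server 4–request 4, server 5–request 2, server 6–request 7.
Every server is matched, so this matching saturates all of them.

Yes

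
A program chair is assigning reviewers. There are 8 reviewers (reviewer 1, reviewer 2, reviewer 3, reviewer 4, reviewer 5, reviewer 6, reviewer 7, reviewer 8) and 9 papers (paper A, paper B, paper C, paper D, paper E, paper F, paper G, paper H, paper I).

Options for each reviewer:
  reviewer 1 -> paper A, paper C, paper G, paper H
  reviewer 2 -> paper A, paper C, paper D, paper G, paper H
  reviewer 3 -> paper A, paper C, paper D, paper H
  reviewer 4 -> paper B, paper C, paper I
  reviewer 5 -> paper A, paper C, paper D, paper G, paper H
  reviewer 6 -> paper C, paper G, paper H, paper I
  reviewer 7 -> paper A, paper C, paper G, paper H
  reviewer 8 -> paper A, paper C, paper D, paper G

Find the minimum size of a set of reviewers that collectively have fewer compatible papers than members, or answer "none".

Take S = {reviewer 1, reviewer 2, reviewer 3, reviewer 5, reviewer 7, reviewer 8}. Its neighbourhood is {paper A, paper C, paper D, paper G, paper H}, so |N(S)| = 5 < |S| = 6.
Every subset of size less than 6 has at least as many neighbours as members, so 6 is the minimum.

6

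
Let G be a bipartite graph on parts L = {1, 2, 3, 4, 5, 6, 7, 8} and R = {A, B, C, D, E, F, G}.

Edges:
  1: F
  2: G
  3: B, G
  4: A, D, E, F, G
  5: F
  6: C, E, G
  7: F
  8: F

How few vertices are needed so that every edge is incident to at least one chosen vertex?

5

{2, 3, 4, 6, F} is a vertex cover of size 5: every edge has an endpoint in this set.
No smaller cover exists because 1–F, 2–G, 3–B, 4–A, 6–E is a matching of size 5, and a cover must include an endpoint of each of these disjoint edges (König's theorem).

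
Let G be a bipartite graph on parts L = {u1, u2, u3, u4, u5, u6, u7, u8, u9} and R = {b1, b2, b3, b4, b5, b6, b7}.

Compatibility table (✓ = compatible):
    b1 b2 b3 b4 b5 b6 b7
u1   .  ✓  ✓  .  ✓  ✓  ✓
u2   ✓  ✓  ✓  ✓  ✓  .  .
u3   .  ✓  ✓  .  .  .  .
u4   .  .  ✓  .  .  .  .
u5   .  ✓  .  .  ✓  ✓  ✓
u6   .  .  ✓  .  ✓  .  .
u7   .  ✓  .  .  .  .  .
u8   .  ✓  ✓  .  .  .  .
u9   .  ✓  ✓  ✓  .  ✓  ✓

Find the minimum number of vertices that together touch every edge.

7

The 7 edges u1–b7, u2–b1, u3–b2, u4–b3, u5–b6, u6–b5, u9–b4 form a matching, so any vertex cover needs at least 7 vertices (one per matched edge).
Conversely {u1, u2, u5, u6, u9, b2, b3} meets every edge and has exactly 7 vertices, so 7 is optimal.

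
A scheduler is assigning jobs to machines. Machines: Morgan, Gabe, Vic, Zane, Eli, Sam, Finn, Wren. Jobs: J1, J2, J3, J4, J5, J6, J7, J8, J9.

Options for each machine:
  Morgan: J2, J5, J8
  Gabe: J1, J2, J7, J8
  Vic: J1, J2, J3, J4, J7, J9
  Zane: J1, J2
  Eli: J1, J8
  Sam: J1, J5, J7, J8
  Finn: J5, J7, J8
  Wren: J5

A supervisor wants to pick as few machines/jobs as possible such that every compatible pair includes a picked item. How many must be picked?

6

A maximum matching has 6 edges (e.g. Morgan–J5, Gabe–J8, Vic–J9, Zane–J2, Eli–J1, Sam–J7).
By König's theorem the minimum vertex cover has the same size. One such cover is {Vic, J1, J2, J5, J7, J8}.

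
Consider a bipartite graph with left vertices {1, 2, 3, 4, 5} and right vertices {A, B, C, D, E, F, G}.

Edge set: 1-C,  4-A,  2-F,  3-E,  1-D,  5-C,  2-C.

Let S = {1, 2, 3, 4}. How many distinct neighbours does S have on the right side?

The union of neighbours of {1, 2, 3, 4} is {A, C, D, E, F}, which has 5 elements.
Since |N(S)| = 5 ≥ |S| = 4, Hall's condition holds for this subset.

5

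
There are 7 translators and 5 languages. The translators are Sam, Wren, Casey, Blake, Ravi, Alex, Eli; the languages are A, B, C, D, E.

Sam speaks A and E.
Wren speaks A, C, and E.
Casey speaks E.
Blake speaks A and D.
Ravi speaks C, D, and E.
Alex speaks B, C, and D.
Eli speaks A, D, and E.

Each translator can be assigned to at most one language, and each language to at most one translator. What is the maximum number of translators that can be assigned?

For example, pair Sam-A, Wren-C, Casey-E, Blake-D, Alex-B.
The set {Sam, Wren, Casey, Blake, Ravi, Eli} has only 4 neighbours ({A, C, D, E}), so by Hall's theorem at most 5 of the 7 translators can be matched.

5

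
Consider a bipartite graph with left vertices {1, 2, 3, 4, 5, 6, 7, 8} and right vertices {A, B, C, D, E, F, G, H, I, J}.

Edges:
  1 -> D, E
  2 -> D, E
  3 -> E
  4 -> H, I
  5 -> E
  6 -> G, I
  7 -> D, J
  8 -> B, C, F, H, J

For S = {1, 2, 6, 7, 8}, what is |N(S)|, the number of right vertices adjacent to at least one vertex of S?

9

The union of neighbours of {1, 2, 6, 7, 8} is {B, C, D, E, F, G, H, I, J}, which has 9 elements.
Since |N(S)| = 9 ≥ |S| = 5, Hall's condition holds for this subset.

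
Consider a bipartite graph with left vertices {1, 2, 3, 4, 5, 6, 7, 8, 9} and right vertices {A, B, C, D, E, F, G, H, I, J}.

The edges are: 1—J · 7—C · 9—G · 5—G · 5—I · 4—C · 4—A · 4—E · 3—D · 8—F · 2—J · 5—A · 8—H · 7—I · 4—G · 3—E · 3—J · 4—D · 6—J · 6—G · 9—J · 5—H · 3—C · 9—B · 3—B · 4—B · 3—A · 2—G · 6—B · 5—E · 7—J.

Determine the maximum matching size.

For example, pair 1–J, 2–G, 3–A, 4–D, 5–E, 6–B, 7–C, 8–F.
The set {1, 2, 6, 9} has only 3 neighbours ({B, G, J}), so by Hall's theorem at most 8 of the 9 left vertices can be matched.

8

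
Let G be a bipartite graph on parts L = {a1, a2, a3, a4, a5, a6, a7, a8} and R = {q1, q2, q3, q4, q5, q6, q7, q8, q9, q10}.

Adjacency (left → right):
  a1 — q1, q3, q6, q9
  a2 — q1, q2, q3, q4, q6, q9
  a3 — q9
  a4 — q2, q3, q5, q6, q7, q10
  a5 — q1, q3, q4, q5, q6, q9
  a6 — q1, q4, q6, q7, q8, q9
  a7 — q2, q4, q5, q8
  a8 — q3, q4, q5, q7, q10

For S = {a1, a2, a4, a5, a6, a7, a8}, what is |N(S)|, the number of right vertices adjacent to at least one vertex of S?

10

The union of neighbours of {a1, a2, a4, a5, a6, a7, a8} is {q1, q2, q3, q4, q5, q6, q7, q8, q9, q10}, which has 10 elements.
Since |N(S)| = 10 ≥ |S| = 7, Hall's condition holds for this subset.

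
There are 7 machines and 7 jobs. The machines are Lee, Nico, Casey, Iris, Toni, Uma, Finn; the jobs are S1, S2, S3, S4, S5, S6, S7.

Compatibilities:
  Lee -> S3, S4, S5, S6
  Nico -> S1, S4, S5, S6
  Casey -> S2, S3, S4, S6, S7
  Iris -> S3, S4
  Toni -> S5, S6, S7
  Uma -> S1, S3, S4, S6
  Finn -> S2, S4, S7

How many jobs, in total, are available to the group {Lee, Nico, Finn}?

The union of neighbours of {Lee, Nico, Finn} is {S1, S2, S3, S4, S5, S6, S7}, which has 7 elements.
Since |N(S)| = 7 ≥ |S| = 3, Hall's condition holds for this subset.

7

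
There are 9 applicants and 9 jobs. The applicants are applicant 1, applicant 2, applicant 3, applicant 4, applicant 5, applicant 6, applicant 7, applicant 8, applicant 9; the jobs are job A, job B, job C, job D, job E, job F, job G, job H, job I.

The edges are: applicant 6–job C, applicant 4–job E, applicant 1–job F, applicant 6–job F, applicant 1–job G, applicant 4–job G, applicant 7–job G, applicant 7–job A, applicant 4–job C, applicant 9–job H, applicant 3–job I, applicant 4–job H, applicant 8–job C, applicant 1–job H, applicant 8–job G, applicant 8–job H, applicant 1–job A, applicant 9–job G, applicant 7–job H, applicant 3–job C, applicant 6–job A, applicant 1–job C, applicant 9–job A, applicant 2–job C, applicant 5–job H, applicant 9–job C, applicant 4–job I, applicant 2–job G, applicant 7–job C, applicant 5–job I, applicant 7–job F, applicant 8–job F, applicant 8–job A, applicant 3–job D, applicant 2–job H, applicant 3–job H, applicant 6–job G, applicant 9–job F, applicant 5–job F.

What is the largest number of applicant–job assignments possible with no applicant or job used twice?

8

One maximum matching: applicant 1–job G, applicant 2–job C, applicant 3–job D, applicant 4–job E, applicant 5–job I, applicant 6–job A, applicant 7–job H, applicant 8–job F.
The set {applicant 1, applicant 2, applicant 6, applicant 7, applicant 8, applicant 9} has only 5 neighbours ({job A, job C, job F, job G, job H}), so by Hall's theorem at most 8 of the 9 applicants can be matched.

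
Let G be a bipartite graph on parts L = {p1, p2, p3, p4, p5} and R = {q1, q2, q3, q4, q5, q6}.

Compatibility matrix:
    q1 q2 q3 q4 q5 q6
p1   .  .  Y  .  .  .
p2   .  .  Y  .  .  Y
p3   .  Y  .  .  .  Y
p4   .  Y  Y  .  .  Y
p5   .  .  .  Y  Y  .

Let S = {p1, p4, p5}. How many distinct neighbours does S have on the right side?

The union of neighbours of {p1, p4, p5} is {q2, q3, q4, q5, q6}, which has 5 elements.
Since |N(S)| = 5 ≥ |S| = 3, Hall's condition holds for this subset.

5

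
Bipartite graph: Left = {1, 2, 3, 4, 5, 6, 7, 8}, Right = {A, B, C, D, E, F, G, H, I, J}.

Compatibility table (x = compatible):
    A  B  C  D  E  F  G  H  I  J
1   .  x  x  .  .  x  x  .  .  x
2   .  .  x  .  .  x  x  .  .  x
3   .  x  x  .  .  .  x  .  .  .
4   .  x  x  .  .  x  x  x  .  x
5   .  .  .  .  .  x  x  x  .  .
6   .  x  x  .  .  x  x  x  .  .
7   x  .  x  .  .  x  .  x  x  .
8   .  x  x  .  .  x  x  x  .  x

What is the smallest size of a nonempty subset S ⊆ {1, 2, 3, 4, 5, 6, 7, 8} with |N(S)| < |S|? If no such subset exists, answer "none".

Take S = {1, 2, 3, 4, 5, 6, 8}. Its neighbourhood is {B, C, F, G, H, J}, so |N(S)| = 6 < |S| = 7.
Every subset of size less than 7 has at least as many neighbours as members, so 7 is the minimum.

7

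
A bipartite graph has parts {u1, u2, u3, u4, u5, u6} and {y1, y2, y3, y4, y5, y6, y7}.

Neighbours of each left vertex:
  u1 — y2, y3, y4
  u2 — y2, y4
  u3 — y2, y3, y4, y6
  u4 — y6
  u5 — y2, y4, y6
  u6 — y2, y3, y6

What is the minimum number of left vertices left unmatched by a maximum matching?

2

For example, pair u1-y2, u2-y4, u3-y3, u4-y6.
The set {u1, u2, u3, u4, u5, u6} has only 4 neighbours ({y2, y3, y4, y6}), so by Hall's theorem at most 4 of the 6 left vertices can be matched.
That matches 4 of the 6, leaving 2 unmatched; no matching can do better.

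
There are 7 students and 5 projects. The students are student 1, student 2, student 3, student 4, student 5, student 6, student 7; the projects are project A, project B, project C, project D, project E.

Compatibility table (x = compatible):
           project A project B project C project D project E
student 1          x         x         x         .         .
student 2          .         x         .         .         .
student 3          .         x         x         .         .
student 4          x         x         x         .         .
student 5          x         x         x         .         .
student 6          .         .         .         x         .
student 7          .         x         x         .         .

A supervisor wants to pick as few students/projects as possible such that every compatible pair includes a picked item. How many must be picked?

4

The 4 edges student 1–project A, student 2–project B, student 3–project C, student 6–project D form a matching, so any vertex cover needs at least 4 vertices (one per matched edge).
Conversely {student 6, project A, project B, project C} meets every edge and has exactly 4 vertices, so 4 is optimal.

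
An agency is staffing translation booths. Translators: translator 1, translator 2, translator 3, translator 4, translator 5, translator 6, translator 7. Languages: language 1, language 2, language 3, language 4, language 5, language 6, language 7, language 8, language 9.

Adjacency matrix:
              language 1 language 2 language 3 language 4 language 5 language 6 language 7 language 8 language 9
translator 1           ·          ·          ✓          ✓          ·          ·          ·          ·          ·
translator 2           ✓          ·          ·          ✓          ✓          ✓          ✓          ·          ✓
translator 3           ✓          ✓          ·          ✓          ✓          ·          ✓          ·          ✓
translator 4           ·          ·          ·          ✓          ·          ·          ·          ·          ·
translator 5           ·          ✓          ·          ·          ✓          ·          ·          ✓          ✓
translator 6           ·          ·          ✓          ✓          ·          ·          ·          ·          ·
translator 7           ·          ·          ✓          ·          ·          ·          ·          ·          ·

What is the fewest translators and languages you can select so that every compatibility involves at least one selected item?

The 5 edges translator 1–language 3, translator 2–language 7, translator 3–language 2, translator 4–language 4, translator 5–language 9 form a matching, so any vertex cover needs at least 5 vertices (one per matched edge).
Conversely {translator 2, translator 3, translator 5, language 3, language 4} meets every edge and has exactly 5 vertices, so 5 is optimal.

5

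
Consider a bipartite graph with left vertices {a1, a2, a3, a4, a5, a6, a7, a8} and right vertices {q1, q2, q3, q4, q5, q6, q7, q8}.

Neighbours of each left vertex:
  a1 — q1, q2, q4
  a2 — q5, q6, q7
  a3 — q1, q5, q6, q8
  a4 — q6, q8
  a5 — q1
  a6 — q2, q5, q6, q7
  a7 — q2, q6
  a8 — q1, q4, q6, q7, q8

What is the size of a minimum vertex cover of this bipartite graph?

7

{q1, q2, q4, q5, q6, q7, q8} is a vertex cover of size 7: every edge has an endpoint in this set.
No smaller cover exists because a1–q4, a2–q5, a3–q6, a4–q8, a5–q1, a6–q7, a7–q2 is a matching of size 7, and a cover must include an endpoint of each of these disjoint edges (König's theorem).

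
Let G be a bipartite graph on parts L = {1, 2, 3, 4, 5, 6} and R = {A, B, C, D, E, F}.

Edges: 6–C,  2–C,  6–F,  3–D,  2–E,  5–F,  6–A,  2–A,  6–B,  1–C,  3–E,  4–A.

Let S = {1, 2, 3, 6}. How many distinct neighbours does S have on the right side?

The union of neighbours of {1, 2, 3, 6} is {A, B, C, D, E, F}, which has 6 elements.
Since |N(S)| = 6 ≥ |S| = 4, Hall's condition holds for this subset.

6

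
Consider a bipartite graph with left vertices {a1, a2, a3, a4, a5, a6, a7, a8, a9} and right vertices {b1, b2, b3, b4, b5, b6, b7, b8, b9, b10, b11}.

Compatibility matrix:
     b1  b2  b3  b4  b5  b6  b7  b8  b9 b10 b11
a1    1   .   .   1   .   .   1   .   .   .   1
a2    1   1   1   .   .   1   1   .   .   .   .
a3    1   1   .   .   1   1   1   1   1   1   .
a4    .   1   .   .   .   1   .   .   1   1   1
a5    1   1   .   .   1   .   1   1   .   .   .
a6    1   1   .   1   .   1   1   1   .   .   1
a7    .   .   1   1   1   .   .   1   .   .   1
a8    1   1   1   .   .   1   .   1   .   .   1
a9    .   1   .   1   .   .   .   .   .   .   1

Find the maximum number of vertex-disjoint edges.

9

One maximum matching: a1-b7, a2-b3, a3-b6, a4-b11, a5-b2, a6-b1, a7-b5, a8-b8, a9-b4.
This saturates every left vertex, so 9 is the maximum.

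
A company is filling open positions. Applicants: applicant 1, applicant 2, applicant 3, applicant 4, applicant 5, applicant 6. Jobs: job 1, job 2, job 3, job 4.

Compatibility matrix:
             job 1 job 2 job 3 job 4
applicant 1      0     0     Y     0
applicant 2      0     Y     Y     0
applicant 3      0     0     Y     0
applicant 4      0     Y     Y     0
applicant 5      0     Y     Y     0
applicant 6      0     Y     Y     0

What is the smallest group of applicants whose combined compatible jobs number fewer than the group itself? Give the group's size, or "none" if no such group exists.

2

Take S = {applicant 1, applicant 3}. Its neighbourhood is {job 3}, so |N(S)| = 1 < |S| = 2.
No single vertex violates Hall's condition since each has at least one neighbour, so 2 is the minimum.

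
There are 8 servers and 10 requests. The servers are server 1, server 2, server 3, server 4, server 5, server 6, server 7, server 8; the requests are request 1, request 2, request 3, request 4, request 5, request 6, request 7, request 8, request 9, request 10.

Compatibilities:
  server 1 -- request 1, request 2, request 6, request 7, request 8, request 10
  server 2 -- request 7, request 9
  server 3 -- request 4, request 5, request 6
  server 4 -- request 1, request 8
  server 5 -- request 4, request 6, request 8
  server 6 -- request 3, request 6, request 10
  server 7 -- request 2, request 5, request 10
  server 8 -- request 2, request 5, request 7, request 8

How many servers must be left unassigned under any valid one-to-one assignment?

For example, pair server 1→request 6, server 2→request 9, server 3→request 5, server 4→request 8, server 5→request 4, server 6→request 3, server 7→request 2, server 8→request 7.
All 8 servers are matched, so no larger matching exists.
That matches 8 of the 8, leaving 0 unmatched; no matching can do better.

0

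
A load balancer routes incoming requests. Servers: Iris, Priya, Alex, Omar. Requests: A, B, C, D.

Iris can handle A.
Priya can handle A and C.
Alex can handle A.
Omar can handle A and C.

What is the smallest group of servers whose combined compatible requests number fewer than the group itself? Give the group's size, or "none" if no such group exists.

Take S = {Iris, Alex}. Its neighbourhood is {A}, so |N(S)| = 1 < |S| = 2.
No single vertex violates Hall's condition since each has at least one neighbour, so 2 is the minimum.

2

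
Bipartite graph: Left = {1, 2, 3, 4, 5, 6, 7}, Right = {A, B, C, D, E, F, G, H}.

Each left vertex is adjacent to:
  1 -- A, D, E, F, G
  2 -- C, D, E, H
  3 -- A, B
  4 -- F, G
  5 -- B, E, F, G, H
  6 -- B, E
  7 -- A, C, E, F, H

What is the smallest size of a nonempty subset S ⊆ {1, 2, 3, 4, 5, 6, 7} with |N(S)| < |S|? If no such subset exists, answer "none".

A matching saturating every left vertex exists, for instance 1→D, 2→C, 3→B, 4→F, 5→G, 6→E, 7→A.
By Hall's marriage theorem, this means |N(S)| ≥ |S| for every subset S, so no violating subset exists.

none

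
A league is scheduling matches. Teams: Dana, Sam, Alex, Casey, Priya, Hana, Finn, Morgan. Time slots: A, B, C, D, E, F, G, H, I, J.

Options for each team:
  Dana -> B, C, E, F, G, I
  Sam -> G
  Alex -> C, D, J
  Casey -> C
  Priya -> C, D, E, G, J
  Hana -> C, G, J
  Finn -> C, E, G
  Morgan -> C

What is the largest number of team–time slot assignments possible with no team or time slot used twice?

For example, pair Dana→B, Sam→G, Alex→D, Casey→C, Priya→E, Hana→J.
The set {Sam, Alex, Casey, Priya, Hana, Finn, Morgan} has only 5 neighbours ({C, D, E, G, J}), so by Hall's theorem at most 6 of the 8 teams can be matched.

6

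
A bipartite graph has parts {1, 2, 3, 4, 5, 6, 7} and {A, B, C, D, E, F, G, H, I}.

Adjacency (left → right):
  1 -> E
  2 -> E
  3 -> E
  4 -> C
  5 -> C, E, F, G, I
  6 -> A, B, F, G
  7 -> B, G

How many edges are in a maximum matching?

A valid assignment of size 5: 1-E, 4-C, 5-G, 6-F, 7-B.
The set {1, 2, 3} has only 1 neighbour ({E}), so by Hall's theorem at most 5 of the 7 left vertices can be matched.

5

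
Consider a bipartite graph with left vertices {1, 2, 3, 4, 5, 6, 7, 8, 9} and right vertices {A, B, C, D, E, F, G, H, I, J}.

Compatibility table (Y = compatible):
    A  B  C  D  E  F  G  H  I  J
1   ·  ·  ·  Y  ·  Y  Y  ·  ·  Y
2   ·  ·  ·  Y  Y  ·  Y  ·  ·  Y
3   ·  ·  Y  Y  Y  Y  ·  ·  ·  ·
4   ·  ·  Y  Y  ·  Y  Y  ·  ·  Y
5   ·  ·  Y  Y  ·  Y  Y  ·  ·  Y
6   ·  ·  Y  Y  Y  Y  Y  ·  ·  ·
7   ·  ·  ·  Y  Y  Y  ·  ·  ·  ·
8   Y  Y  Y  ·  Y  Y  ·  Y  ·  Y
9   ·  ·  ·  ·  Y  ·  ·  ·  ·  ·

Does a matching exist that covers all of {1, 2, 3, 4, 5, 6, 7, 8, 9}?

The set {1, 2, 3, 4, 5, 6, 7, 9} has only 6 neighbours ({C, D, E, F, G, J}), so by Hall's theorem at most 7 of the 9 left vertices can be matched.
Hence no matching covers every left vertex.

No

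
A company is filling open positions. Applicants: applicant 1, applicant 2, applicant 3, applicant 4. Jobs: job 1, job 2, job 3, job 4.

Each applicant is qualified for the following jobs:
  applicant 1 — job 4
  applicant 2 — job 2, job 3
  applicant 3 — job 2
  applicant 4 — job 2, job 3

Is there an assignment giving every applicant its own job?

The set {applicant 2, applicant 3, applicant 4} has only 2 neighbours ({job 2, job 3}), so by Hall's theorem at most 3 of the 4 applicants can be matched.
Hence no matching covers every applicant.

No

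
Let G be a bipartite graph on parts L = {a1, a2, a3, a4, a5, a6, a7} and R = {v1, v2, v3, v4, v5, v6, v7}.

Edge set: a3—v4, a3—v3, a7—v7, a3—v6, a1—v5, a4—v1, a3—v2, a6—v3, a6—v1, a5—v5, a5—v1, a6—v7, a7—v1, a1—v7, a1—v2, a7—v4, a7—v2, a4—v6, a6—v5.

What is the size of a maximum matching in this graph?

A valid assignment of size 6: a1→v7, a3→v4, a4→v6, a5→v5, a6→v1, a7→v2.
The set {a2} has only 0 neighbours (∅), so by Hall's theorem at most 6 of the 7 left vertices can be matched.

6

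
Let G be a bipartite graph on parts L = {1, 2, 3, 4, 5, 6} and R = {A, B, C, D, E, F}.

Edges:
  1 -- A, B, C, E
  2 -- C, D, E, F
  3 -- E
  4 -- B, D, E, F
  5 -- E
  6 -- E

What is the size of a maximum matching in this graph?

4

One maximum matching: 1-C, 2-D, 3-E, 4-B.
The set {3, 5, 6} has only 1 neighbour ({E}), so by Hall's theorem at most 4 of the 6 left vertices can be matched.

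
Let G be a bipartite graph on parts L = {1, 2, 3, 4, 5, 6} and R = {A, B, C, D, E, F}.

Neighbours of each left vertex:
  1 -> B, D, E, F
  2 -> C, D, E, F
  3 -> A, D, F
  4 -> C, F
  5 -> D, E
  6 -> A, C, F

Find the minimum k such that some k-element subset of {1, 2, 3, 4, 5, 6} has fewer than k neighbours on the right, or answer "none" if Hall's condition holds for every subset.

A matching saturating every left vertex exists, for instance 1→B, 2→E, 3→A, 4→C, 5→D, 6→F.
By Hall's marriage theorem, this means |N(S)| ≥ |S| for every subset S, so no violating subset exists.

none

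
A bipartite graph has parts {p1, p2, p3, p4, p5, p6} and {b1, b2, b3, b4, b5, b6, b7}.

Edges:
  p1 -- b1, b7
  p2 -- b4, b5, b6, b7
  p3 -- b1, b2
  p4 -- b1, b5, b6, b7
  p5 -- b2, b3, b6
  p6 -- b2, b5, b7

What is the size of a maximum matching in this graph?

One maximum matching: p1→b1, p2→b7, p3→b2, p4→b6, p5→b3, p6→b5.
All 6 left vertices are matched, so no larger matching exists.

6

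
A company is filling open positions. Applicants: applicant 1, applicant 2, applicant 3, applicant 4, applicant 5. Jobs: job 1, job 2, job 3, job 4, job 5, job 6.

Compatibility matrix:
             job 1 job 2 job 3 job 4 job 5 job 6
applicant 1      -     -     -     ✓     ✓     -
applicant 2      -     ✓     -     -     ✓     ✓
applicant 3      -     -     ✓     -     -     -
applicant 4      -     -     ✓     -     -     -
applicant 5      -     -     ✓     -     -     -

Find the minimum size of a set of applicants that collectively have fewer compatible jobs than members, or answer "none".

2

Take S = {applicant 3, applicant 4}. Its neighbourhood is {job 3}, so |N(S)| = 1 < |S| = 2.
No single vertex violates Hall's condition since each has at least one neighbour, so 2 is the minimum.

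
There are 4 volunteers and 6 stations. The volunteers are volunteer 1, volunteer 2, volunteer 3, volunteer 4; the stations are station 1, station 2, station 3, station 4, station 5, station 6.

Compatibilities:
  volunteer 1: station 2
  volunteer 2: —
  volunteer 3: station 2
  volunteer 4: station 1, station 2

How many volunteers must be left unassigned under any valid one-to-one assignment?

2

For example, pair volunteer 1-station 2, volunteer 4-station 1.
The set {volunteer 1, volunteer 2, volunteer 3} has only 1 neighbour ({station 2}), so by Hall's theorem at most 2 of the 4 volunteers can be matched.
That matches 2 of the 4, leaving 2 unmatched; no matching can do better.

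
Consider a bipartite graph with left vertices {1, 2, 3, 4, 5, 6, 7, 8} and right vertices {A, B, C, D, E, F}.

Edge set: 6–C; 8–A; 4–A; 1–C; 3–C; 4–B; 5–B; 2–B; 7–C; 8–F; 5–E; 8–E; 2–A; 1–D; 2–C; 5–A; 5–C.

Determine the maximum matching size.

6

For example, pair 1-D, 2-A, 3-C, 4-B, 5-E, 8-F.
The set {3, 6, 7} has only 1 neighbour ({C}), so by Hall's theorem at most 6 of the 8 left vertices can be matched.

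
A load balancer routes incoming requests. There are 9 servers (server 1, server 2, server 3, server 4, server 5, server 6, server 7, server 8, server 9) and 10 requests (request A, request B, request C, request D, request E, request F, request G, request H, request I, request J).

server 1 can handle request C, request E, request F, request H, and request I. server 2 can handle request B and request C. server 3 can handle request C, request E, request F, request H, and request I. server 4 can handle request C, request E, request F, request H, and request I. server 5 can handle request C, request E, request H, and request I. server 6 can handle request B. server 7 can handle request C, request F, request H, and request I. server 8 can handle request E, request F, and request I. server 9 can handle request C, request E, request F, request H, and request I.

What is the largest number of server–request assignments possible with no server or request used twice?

For example, pair server 1–request E, server 2–request C, server 3–request I, server 4–request F, server 5–request H, server 6–request B.
The set {server 1, server 2, server 3, server 4, server 5, server 6, server 7, server 8, server 9} has only 6 neighbours ({request B, request C, request E, request F, request H, request I}), so by Hall's theorem at most 6 of the 9 servers can be matched.

6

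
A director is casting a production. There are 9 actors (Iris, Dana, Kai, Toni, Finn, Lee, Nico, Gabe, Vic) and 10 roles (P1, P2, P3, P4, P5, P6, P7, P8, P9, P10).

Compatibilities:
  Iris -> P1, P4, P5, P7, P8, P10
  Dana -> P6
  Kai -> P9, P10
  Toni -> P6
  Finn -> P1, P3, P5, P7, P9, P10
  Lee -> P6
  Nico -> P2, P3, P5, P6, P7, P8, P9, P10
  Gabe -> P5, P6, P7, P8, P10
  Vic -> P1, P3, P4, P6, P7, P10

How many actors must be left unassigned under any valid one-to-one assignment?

For example, pair Iris–P8, Dana–P6, Kai–P9, Finn–P3, Nico–P2, Gabe–P7, Vic–P1.
The set {Dana, Toni, Lee} has only 1 neighbour ({P6}), so by Hall's theorem at most 7 of the 9 actors can be matched.
That matches 7 of the 9, leaving 2 unmatched; no matching can do better.

2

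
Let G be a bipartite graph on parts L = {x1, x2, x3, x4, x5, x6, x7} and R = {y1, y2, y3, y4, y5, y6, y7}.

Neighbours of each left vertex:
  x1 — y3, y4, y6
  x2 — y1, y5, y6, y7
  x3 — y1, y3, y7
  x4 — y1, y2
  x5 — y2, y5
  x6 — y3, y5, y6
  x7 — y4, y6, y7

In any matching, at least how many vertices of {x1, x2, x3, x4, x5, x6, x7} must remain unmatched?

0

For example, pair x1-y4, x2-y1, x3-y3, x4-y2, x5-y5, x6-y6, x7-y7.
This saturates every left vertex, so 7 is the maximum.
That matches 7 of the 7, leaving 0 unmatched; no matching can do better.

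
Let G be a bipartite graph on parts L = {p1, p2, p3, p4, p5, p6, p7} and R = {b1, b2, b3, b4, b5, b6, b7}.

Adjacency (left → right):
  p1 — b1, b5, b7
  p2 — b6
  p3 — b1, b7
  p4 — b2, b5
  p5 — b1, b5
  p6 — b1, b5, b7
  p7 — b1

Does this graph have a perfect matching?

The set {p1, p3, p5, p6, p7} has only 3 neighbours ({b1, b5, b7}), so by Hall's theorem at most 5 of the 7 left vertices can be matched.
Hence no matching covers every left vertex.

No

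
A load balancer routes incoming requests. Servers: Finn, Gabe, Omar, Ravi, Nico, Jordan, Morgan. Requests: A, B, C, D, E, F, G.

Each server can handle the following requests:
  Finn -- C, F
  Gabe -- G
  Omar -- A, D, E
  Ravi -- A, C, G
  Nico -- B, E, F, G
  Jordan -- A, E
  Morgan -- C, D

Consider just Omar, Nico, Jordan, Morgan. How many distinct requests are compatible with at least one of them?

The union of neighbours of {Omar, Nico, Jordan, Morgan} is {A, B, C, D, E, F, G}, which has 7 elements.
Since |N(S)| = 7 ≥ |S| = 4, Hall's condition holds for this subset.

7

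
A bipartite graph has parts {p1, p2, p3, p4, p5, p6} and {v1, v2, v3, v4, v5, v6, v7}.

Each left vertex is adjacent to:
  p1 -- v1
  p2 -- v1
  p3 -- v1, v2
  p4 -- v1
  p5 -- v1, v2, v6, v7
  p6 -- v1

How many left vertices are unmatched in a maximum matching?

For example, pair p1→v1, p3→v2, p5→v7.
The set {p1, p2, p4, p6} has only 1 neighbour ({v1}), so by Hall's theorem at most 3 of the 6 left vertices can be matched.
That matches 3 of the 6, leaving 3 unmatched; no matching can do better.

3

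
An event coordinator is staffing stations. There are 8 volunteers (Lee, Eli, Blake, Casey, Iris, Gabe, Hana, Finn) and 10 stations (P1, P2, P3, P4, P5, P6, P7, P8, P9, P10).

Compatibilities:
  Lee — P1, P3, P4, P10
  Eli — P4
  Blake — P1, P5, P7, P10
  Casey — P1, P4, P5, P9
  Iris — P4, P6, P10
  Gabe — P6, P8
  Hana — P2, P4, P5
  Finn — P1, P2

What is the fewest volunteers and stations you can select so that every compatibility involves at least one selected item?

The 8 edges Lee–P3, Eli–P4, Blake–P10, Casey–P5, Iris–P6, Gabe–P8, Hana–P2, Finn–P1 form a matching, so any vertex cover needs at least 8 vertices (one per matched edge).
Conversely {Lee, Eli, Blake, Casey, Iris, Gabe, Hana, Finn} meets every edge and has exactly 8 vertices, so 8 is optimal.

8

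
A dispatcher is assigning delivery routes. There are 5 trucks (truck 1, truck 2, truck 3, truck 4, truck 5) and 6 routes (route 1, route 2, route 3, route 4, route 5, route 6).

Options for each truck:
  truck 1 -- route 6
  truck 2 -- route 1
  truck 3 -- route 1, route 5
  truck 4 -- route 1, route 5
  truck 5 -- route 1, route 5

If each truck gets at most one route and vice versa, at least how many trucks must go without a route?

2

A valid assignment of size 3: truck 1–route 6, truck 2–route 1, truck 3–route 5.
The set {truck 2, truck 3, truck 4, truck 5} has only 2 neighbours ({route 1, route 5}), so by Hall's theorem at most 3 of the 5 trucks can be matched.
That matches 3 of the 5, leaving 2 unmatched; no matching can do better.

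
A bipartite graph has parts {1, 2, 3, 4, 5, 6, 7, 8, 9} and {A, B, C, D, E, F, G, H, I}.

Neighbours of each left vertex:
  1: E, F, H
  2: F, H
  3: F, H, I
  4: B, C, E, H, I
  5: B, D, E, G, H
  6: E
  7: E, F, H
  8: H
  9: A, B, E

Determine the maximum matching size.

7

A valid assignment of size 7: 1–H, 2–F, 3–I, 4–C, 5–G, 6–E, 9–B.
The set {1, 2, 6, 7, 8} has only 3 neighbours ({E, F, H}), so by Hall's theorem at most 7 of the 9 left vertices can be matched.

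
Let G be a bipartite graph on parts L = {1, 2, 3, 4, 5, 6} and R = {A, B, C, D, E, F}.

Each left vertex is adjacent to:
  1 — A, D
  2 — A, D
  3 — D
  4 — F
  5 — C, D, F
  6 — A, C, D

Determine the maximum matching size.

A valid assignment of size 4: 1-A, 2-D, 4-F, 5-C.
The set {1, 2, 3, 4, 5, 6} has only 4 neighbours ({A, C, D, F}), so by Hall's theorem at most 4 of the 6 left vertices can be matched.

4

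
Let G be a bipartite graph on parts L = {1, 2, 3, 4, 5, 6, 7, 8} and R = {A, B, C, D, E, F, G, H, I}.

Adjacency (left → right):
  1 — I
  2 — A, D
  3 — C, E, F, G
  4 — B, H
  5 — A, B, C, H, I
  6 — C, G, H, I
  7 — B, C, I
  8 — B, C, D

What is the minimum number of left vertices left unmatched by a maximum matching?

0

For example, pair 1–I, 2–D, 3–E, 4–H, 5–A, 6–G, 7–C, 8–B.
This saturates every left vertex, so 8 is the maximum.
That matches 8 of the 8, leaving 0 unmatched; no matching can do better.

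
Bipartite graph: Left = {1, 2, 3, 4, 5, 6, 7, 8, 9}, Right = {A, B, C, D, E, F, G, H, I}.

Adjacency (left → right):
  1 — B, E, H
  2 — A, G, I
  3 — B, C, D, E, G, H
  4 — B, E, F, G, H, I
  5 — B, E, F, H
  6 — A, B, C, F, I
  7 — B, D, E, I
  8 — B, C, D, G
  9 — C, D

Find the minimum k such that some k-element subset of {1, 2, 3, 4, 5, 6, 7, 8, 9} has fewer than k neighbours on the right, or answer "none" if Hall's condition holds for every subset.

A matching saturating every left vertex exists, for instance 1→H, 2→G, 3→D, 4→I, 5→F, 6→A, 7→E, 8→B, 9→C.
By Hall's marriage theorem, this means |N(S)| ≥ |S| for every subset S, so no violating subset exists.

none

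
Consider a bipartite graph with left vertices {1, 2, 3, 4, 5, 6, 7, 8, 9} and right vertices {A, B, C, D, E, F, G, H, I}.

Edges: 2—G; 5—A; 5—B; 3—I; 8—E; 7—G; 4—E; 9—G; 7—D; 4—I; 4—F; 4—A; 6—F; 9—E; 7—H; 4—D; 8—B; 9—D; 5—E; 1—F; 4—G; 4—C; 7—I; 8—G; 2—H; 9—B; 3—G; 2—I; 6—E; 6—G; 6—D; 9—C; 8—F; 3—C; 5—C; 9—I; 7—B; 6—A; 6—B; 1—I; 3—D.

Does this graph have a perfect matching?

Yes

One maximum matching: 1→I, 2→H, 3→C, 4→A, 5→B, 6→E, 7→D, 8→F, 9→G.
All 9 left vertices are covered.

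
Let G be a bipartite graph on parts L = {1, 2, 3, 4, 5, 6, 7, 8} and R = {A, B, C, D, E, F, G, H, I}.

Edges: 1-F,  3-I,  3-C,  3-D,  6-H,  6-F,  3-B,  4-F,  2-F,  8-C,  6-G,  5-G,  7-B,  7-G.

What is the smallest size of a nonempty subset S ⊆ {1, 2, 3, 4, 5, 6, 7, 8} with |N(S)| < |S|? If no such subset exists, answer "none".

2

Take S = {1, 2}. Its neighbourhood is {F}, so |N(S)| = 1 < |S| = 2.
No single vertex violates Hall's condition since each has at least one neighbour, so 2 is the minimum.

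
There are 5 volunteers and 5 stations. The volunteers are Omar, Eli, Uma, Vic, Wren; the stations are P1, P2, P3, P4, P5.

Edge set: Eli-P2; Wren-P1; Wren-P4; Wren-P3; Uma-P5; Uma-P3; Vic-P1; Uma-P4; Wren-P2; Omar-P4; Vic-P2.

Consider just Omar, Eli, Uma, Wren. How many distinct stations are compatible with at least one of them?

The union of neighbours of {Omar, Eli, Uma, Wren} is {P1, P2, P3, P4, P5}, which has 5 elements.
Since |N(S)| = 5 ≥ |S| = 4, Hall's condition holds for this subset.

5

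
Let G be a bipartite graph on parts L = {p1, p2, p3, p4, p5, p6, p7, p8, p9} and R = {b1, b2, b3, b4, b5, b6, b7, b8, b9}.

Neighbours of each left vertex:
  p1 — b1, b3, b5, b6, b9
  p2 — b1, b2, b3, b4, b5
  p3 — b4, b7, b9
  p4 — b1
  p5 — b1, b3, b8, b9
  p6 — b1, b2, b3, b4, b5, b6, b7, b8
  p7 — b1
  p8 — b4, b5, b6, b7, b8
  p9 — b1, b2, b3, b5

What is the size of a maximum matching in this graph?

A valid assignment of size 8: p1–b6, p2–b4, p3–b9, p4–b1, p5–b8, p6–b5, p8–b7, p9–b3.
The set {p4, p7} has only 1 neighbour ({b1}), so by Hall's theorem at most 8 of the 9 left vertices can be matched.

8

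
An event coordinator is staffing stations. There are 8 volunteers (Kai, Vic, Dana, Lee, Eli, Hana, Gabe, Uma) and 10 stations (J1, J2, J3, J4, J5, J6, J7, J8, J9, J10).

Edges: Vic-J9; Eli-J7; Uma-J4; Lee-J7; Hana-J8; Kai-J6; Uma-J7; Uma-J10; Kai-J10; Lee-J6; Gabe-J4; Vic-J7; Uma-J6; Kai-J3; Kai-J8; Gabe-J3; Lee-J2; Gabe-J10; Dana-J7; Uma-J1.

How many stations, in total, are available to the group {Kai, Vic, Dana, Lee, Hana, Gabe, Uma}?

9

The union of neighbours of {Kai, Vic, Dana, Lee, Hana, Gabe, Uma} is {J1, J2, J3, J4, J6, J7, J8, J9, J10}, which has 9 elements.
Since |N(S)| = 9 ≥ |S| = 7, Hall's condition holds for this subset.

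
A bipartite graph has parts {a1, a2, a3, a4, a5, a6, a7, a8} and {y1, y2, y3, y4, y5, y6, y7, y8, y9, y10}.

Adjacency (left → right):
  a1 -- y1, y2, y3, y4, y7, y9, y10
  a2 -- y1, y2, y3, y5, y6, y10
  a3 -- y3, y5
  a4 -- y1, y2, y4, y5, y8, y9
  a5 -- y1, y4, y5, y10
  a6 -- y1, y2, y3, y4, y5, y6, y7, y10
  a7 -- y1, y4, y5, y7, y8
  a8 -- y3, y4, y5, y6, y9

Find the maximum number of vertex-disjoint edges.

8

For example, pair a1→y3, a2→y10, a3→y5, a4→y9, a5→y4, a6→y7, a7→y1, a8→y6.
This saturates every left vertex, so 8 is the maximum.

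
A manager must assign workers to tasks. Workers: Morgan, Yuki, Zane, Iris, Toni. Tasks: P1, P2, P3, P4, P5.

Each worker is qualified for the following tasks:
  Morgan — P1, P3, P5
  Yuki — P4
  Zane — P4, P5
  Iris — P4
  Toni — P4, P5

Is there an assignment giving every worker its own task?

The set {Yuki, Zane, Iris, Toni} has only 2 neighbours ({P4, P5}), so by Hall's theorem at most 3 of the 5 workers can be matched.
Hence no matching covers every worker.

No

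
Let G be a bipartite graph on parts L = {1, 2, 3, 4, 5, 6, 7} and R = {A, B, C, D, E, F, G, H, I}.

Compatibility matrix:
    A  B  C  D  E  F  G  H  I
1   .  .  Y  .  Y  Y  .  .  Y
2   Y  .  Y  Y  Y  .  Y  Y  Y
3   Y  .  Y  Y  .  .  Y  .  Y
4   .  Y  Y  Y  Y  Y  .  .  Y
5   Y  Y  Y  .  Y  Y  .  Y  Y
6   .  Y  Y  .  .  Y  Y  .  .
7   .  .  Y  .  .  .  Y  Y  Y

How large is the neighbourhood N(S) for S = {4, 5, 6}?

9

The union of neighbours of {4, 5, 6} is {A, B, C, D, E, F, G, H, I}, which has 9 elements.
Since |N(S)| = 9 ≥ |S| = 3, Hall's condition holds for this subset.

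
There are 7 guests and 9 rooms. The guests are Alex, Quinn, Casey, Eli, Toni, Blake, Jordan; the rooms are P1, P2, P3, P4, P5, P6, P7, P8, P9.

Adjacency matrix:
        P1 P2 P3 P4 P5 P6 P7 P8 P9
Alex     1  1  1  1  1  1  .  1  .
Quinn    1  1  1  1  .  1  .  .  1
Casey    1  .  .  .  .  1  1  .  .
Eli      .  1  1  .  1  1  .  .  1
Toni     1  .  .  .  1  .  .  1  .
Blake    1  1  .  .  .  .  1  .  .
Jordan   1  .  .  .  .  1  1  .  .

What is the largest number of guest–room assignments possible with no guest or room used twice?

7

A valid assignment of size 7: Alex-P8, Quinn-P3, Casey-P6, Eli-P2, Toni-P5, Blake-P7, Jordan-P1.
This saturates every guest, so 7 is the maximum.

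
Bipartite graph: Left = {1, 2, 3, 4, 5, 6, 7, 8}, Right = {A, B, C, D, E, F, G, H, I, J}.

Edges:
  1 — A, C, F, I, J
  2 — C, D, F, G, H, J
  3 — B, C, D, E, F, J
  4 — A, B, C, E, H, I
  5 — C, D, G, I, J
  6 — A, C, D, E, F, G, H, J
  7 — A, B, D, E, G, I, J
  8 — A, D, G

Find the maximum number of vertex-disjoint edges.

For example, pair 1–F, 2–H, 3–B, 4–E, 5–D, 6–J, 7–A, 8–G.
All 8 left vertices are matched, so no larger matching exists.

8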